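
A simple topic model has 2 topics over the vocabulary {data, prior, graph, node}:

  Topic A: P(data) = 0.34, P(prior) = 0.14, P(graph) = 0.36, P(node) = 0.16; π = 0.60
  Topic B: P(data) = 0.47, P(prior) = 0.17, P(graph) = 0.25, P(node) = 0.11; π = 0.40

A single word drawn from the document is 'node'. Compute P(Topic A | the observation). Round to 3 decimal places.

0.686

Posterior ∝ prior × likelihood, so P(k | x) ∝ w_k f_k(x); normalise over all components.
Component likelihoods at x = 'node':
  f_A = P(node | comp) = 0.16
  f_B = P(node | comp) = 0.11
Multiply by the mixture weights:
  w_A·f_A = 0.60 × 0.16 = 0.096
  w_B·f_B = 0.40 × 0.11 = 0.044
Denominator: 0.096 + 0.044 = 0.14
So the posterior for Topic A is 0.096 / 0.14 ≈ 0.686.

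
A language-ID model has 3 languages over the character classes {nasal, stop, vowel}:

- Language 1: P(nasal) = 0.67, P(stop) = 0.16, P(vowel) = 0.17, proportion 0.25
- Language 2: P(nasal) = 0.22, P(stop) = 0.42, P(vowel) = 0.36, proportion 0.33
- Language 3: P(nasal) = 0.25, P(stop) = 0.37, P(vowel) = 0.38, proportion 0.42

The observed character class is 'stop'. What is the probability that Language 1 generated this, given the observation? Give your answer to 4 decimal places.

0.1198

By Bayes' theorem, P(k | x) = P(Z=k) f_k(x) / Σ_j P(Z=j) f_j(x).
Categorical probabilities:
  f_1 = P(stop | comp) = 0.16
  f_2 = P(stop | comp) = 0.42
  f_3 = P(stop | comp) = 0.37
Weight by the priors:
  P(Z=1)·f_1 = 0.25 × 0.16 = 0.04
  P(Z=2)·f_2 = 0.33 × 0.42 = 0.1386
  P(Z=3)·f_3 = 0.42 × 0.37 = 0.1554
Denominator: 0.04 + 0.1386 + 0.1554 = 0.334
Responsibility of Language 1: 0.04 / 0.334 ≈ 0.1198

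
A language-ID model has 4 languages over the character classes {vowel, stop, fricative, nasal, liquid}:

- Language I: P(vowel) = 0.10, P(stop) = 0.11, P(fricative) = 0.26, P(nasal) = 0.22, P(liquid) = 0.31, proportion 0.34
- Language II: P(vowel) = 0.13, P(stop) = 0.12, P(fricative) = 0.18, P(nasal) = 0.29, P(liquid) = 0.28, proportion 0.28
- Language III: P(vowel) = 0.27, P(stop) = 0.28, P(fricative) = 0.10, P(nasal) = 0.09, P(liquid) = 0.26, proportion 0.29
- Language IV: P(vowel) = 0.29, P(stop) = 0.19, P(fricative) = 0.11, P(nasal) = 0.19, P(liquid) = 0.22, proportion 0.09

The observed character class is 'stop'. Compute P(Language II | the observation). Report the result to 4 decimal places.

Posterior ∝ prior × likelihood, so P(k | x) ∝ P(Z=k) f_k(x); normalise over all components.
Evaluate each component's likelihood at the observed value:
  L_I = P(stop | comp) = 0.11
  L_II = P(stop | comp) = 0.12
  L_III = P(stop | comp) = 0.28
  L_IV = P(stop | comp) = 0.19
Unnormalised posteriors:
  P(Z=I)·L_I = 0.34 × 0.11 = 0.0374
  P(Z=II)·L_II = 0.28 × 0.12 = 0.0336
  P(Z=III)·L_III = 0.29 × 0.28 = 0.0812
  P(Z=IV)·L_IV = 0.09 × 0.19 = 0.0171
Denominator: 0.0374 + 0.0336 + 0.0812 + 0.0171 = 0.1693
P(Language II | 'stop') ≈ 0.1985

0.1985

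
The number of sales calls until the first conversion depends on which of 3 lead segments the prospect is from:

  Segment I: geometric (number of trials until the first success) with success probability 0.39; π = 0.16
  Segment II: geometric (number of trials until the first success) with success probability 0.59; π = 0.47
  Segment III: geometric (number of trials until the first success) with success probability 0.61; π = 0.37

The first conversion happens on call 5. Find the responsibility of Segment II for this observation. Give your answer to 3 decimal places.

0.361

Posterior ∝ prior × likelihood, so P(k | x) ∝ w_k f_k(x); normalise over all components.
Component likelihoods at x = 5:
  p_I = 0.0539988
  p_II = 0.016672
  p_III = 0.014112
Weight by the priors:
  w_I·p_I = 0.16 × 0.0539988 = 0.0086398
  w_II·p_II = 0.47 × 0.016672 = 0.00783584
  w_III·p_III = 0.37 × 0.014112 = 0.00522144
Marginal: 0.0086398 + 0.00783584 + 0.00522144 = 0.0216971
P(Segment II | the observation) ≈ 0.361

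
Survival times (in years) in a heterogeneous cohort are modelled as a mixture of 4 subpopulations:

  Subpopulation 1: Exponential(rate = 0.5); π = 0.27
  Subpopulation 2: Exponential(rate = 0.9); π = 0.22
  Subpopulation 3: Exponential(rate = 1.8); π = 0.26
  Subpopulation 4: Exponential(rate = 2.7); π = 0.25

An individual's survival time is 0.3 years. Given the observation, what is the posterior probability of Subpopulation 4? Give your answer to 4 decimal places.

0.3573

P(component k | x) = π_k·f_k(x) / marginal(x), where marginal(x) = Σ_j π_j·f_j(x).
Exponential densities:
  p_1 = 0.5·e^(−0.5·0.3) = 0.5·e^(−0.1500) = 0.430354
  p_2 = 0.9·e^(−0.9·0.3) = 0.9·e^(−0.2700) = 0.687042
  p_3 = 1.8·e^(−1.8·0.3) = 1.8·e^(−0.5400) = 1.04895
  p_4 = 2.7·e^(−2.7·0.3) = 2.7·e^(−0.8100) = 1.20112
Multiply by the mixture weights:
  π_1·p_1 = 0.27 × 0.430354 = 0.116196
  π_2·p_2 = 0.22 × 0.687042 = 0.151149
  π_3·p_3 = 0.26 × 1.04895 = 0.272726
  π_4·p_4 = 0.25 × 1.20112 = 0.300279
Normaliser: 0.116196 + 0.151149 + 0.272726 + 0.300279 = 0.84035
P(Subpopulation 4 | 0.3 years) = 0.300279 / 0.84035 ≈ 0.3573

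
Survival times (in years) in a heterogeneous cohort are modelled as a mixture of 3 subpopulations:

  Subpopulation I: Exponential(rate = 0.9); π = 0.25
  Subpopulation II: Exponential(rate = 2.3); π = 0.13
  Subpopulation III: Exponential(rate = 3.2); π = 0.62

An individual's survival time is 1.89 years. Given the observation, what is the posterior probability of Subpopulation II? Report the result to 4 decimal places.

The responsibility of component k is π_k f_k(x) divided by Σ_j π_j f_j(x).
Exponential densities:
  L_I = 0.164251
  L_II = 0.0297749
  L_III = 0.00756026
Weight by the priors:
  π_I·L_I = 0.25 × 0.164251 = 0.0410627
  π_II·L_II = 0.13 × 0.0297749 = 0.00387073
  π_III·L_III = 0.62 × 0.00756026 = 0.00468736
Normaliser: 0.0410627 + 0.00387073 + 0.00468736 = 0.0496208
P(Subpopulation II | 1.89 years) = 0.00387073 / 0.0496208 ≈ 0.0780

0.0780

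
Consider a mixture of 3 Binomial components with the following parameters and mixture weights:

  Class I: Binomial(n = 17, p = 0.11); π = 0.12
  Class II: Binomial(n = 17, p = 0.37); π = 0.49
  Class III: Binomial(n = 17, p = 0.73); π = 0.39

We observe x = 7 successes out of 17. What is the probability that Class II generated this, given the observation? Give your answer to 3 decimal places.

0.979

P(component k | x) = π_k·f_k(x) / marginal(x), where marginal(x) = Σ_j π_j·f_j(x).
Evaluate each component's likelihood at the observed value:
  p_I = C(17,7)·0.11^7·0.89^10 = 19448·1.94872e-07·0.311817 = 0.00118175
  p_II = C(17,7)·0.37^7·0.63^10 = 19448·0.000949319·0.0098493 = 0.181841
  p_III = C(17,7)·0.73^7·0.27^10 = 19448·0.110474·2.05891e-06 = 0.00442357
Weight by the priors:
  π_I·p_I = 0.12 × 0.00118175 = 0.000141809
  π_II·p_II = 0.49 × 0.181841 = 0.0891022
  π_III·p_III = 0.39 × 0.00442357 = 0.00172519
Marginal: 0.000141809 + 0.0891022 + 0.00172519 = 0.0909692
P(Class II | data) = 0.0891022 / 0.0909692 ≈ 0.979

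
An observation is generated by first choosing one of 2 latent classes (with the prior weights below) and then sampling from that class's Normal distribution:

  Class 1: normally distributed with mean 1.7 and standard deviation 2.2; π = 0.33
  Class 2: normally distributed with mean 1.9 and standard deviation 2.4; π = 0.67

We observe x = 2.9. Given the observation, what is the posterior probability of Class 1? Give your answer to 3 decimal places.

By Bayes' theorem, P(k | x) = P(Z=k) f_k(x) / Σ_j P(Z=j) f_j(x).
Component likelihoods at x = 2.9:
  p_1 = (1/(2.2·√(2π)))·exp(−(2.9−1.7)²/(2·2.2²)) = 0.181337·exp(-0.14876) = 0.156272
  p_2 = (1/(2.4·√(2π)))·exp(−(2.9−1.9)²/(2·2.4²)) = 0.166226·exp(-0.08681) = 0.152405
Prior × likelihood for each component:
  P(Z=1)·p_1 = 0.33 × 0.156272 = 0.0515698
  P(Z=2)·p_2 = 0.67 × 0.152405 = 0.102111
Sum: 0.0515698 + 0.102111 = 0.153681
So the posterior for Class 1 is 0.0515698 / 0.153681 ≈ 0.336.

0.336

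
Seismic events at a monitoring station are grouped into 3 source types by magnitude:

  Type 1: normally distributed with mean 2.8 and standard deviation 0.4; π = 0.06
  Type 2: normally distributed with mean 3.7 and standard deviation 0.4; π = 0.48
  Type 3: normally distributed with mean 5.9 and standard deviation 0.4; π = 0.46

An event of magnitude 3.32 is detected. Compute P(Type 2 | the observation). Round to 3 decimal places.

0.922

The responsibility of component k is P(Z=k) f_k(x) divided by Σ_j P(Z=j) f_j(x).
Component likelihoods at x = 3.32:
  f_1 = 0.428421
  f_2 = 0.635148
  f_3 = 9.22533e-10
Weight by the priors:
  P(Z=1)·f_1 = 0.06 × 0.428421 = 0.0257053
  P(Z=2)·f_2 = 0.48 × 0.635148 = 0.304871
  P(Z=3)·f_3 = 0.46 × 9.22533e-10 = 4.24365e-10
Evidence: 0.0257053 + 0.304871 + 4.24365e-10 = 0.330576
So the posterior for Type 2 is 0.304871 / 0.330576 ≈ 0.922.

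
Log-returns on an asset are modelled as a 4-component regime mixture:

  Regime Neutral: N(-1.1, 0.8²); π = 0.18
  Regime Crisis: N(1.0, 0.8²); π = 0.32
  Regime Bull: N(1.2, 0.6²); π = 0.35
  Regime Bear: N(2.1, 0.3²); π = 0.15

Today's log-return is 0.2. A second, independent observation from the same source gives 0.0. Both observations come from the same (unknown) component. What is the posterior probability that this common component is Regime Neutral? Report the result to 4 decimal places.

0.1453

By Bayes' theorem, P(k | x) = π_k f_k(x) / Σ_j π_j f_j(x).
Since both observations come from the same component, the likelihood for component k is f_k(x₁)·f_k(x₂).
  f_Neutral = [(1/(0.8·√(2π)))·exp(−(0.2−-1.1)²/(2·0.8²)) = 0.498678·exp(-1.32031) = 0.133173] × [0.193765] = 0.0258043
  f_Crisis = [(1/(0.8·√(2π)))·exp(−(0.2−1.0)²/(2·0.8²)) = 0.498678·exp(-0.50000) = 0.302463] × [0.228311] = 0.0690558
  f_Bull = [(1/(0.6·√(2π)))·exp(−(0.2−1.2)²/(2·0.6²)) = 0.664904·exp(-1.38889) = 0.165795] × [0.0899849] = 0.0149191
  f_Bear = [(1/(0.3·√(2π)))·exp(−(0.2−2.1)²/(2·0.3²)) = 1.329808·exp(-20.05556) = 2.59282e-09] × [3.04491e-11] = 7.89488e-20
Weight by the priors:
  π_Neutral·f_Neutral = 0.18 × 0.0258043 = 0.00464477
  π_Crisis·f_Crisis = 0.32 × 0.0690558 = 0.0220979
  π_Bull·f_Bull = 0.35 × 0.0149191 = 0.00522168
  π_Bear·f_Bear = 0.15 × 7.89488e-20 = 1.18423e-20
Denominator: 0.00464477 + 0.0220979 + 0.00522168 + 1.18423e-20 = 0.0319643
Responsibility of Regime Neutral: 0.00464477 / 0.0319643 ≈ 0.1453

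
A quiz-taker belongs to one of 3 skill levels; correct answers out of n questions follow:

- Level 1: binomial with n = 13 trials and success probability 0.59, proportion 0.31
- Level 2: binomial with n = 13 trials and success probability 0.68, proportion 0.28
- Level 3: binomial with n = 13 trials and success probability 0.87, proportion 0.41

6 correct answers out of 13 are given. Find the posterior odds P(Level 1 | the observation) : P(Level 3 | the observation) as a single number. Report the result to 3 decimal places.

Posterior odds = (π_i f_i(x)) / (π_j f_j(x)); the normalising sum cancels.
Component likelihoods at x = 6 correct answers out of 13:
  f_1 = 0.140967
  f_2 = 0.0582936
  f_3 = 0.000466913
0.0436997 / 0.000191434 ≈ 228.275

228.275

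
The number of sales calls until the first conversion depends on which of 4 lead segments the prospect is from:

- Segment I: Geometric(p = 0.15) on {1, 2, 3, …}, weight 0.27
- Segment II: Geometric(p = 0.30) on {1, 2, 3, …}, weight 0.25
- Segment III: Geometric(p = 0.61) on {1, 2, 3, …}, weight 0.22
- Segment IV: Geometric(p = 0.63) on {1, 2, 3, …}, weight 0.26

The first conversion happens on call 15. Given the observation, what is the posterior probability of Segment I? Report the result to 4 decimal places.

The responsibility of component k is π_k f_k(x) divided by Σ_j π_j f_j(x).
Component likelihoods at x = 15:
  L_I = 0.15·(1−0.15)^14 = 0.15·0.10277 = 0.0154155
  L_II = 0.30·(1−0.30)^14 = 0.30·0.00678223 = 0.00203467
  L_III = 0.61·(1−0.61)^14 = 0.61·1.88323e-06 = 1.14877e-06
  L_IV = 0.63·(1−0.63)^14 = 0.63·9.01206e-07 = 5.6776e-07
Unnormalised posteriors:
  π_I·L_I = 0.27 × 0.0154155 = 0.00416217
  π_II·L_II = 0.25 × 0.00203467 = 0.000508667
  π_III·L_III = 0.22 × 1.14877e-06 = 2.5273e-07
  π_IV·L_IV = 0.26 × 5.6776e-07 = 1.47618e-07
Sum: 0.00416217 + 0.000508667 + 2.5273e-07 + 1.47618e-07 = 0.00467124
P(Segment I | 15) ≈ 0.8910

0.8910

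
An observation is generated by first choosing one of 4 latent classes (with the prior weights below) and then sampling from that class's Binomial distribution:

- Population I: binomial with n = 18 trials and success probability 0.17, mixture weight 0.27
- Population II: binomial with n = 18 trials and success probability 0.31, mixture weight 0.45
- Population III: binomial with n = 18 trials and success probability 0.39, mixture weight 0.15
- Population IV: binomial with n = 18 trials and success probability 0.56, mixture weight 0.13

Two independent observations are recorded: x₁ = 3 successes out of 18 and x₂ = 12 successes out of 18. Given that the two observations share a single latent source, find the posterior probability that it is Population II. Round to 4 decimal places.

0.5128

P(component k | x) = w_k·f_k(x) / marginal(x), where marginal(x) = Σ_j w_j·f_j(x).
Since both observations come from the same component, the likelihood for component k is f_k(x₁)·f_k(x₂).
  L_I = [C(18,3)·0.17^3·0.83^15 = 816·0.004913·0.0611183 = 0.245024] × [3.53612e-06] = 8.66434e-07
  L_II = [C(18,3)·0.31^3·0.69^15 = 816·0.029791·0.00382592 = 0.0930061] × [0.001578] = 0.000146763
  L_III = [C(18,3)·0.39^3·0.61^15 = 816·0.059319·0.000602487 = 0.029163] × [0.011842] = 0.000345348
  L_IV = [C(18,3)·0.56^3·0.44^15 = 816·0.175616·4.48529e-06 = 0.000642753] × [0.128128] = 8.23547e-05
Prior × likelihood for each component:
  w_I·L_I = 0.27 × 8.66434e-07 = 2.33937e-07
  w_II·L_II = 0.45 × 0.000146763 = 6.60436e-05
  w_III·L_III = 0.15 × 0.000345348 = 5.18022e-05
  w_IV·L_IV = 0.13 × 8.23547e-05 = 1.07061e-05
Evidence: 2.33937e-07 + 6.60436e-05 + 5.18022e-05 + 1.07061e-05 = 0.000128786
P(Population II | x) ≈ 0.5128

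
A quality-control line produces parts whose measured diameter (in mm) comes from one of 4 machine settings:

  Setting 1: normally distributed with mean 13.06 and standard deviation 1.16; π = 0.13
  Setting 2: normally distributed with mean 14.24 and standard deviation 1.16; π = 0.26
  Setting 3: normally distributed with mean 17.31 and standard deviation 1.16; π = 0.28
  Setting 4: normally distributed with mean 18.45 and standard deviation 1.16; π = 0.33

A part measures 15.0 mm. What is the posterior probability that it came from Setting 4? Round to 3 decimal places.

0.014

P(component k | x) = P(Z=k)·f_k(x) / marginal(x), where marginal(x) = Σ_j P(Z=j)·f_j(x).
Evaluate each component's likelihood at the observed value:
  L_1 = 0.0849373
  L_2 = 0.277486
  L_3 = 0.0473516
  L_4 = 0.0041274
Prior × likelihood for each component:
  P(Z=1)·L_1 = 0.13 × 0.0849373 = 0.0110418
  P(Z=2)·L_2 = 0.26 × 0.277486 = 0.0721464
  P(Z=3)·L_3 = 0.28 × 0.0473516 = 0.0132585
  P(Z=4)·L_4 = 0.33 × 0.0041274 = 0.00136204
Sum: 0.0110418 + 0.0721464 + 0.0132585 + 0.00136204 = 0.0978088
P(Setting 4 | 15.0 mm) = 0.00136204 / 0.0978088 ≈ 0.014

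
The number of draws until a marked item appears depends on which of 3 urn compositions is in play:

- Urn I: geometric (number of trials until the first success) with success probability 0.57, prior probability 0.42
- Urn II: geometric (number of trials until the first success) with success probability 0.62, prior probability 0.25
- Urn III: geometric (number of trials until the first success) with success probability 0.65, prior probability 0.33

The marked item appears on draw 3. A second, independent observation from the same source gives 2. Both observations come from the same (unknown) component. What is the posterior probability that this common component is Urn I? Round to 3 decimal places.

Apply Bayes' rule: the posterior for each component is proportional to its prior times its likelihood at x.
Since both observations come from the same component, the likelihood for component k is f_k(x₁)·f_k(x₂).
  p_I = [0.57·(1−0.57)^2 = 0.57·0.1849 = 0.105393] × [0.2451] = 0.0258318
  p_II = [0.62·(1−0.62)^2 = 0.62·0.1444 = 0.089528] × [0.2356] = 0.0210928
  p_III = [0.65·(1−0.65)^2 = 0.65·0.1225 = 0.079625] × [0.2275] = 0.0181147
Prior × likelihood for each component:
  w_I·p_I = 0.42 × 0.0258318 = 0.0108494
  w_II·p_II = 0.25 × 0.0210928 = 0.0052732
  w_III·p_III = 0.33 × 0.0181147 = 0.00597785
Evidence: 0.0108494 + 0.0052732 + 0.00597785 = 0.0221004
So the posterior for Urn I is 0.0108494 / 0.0221004 ≈ 0.491.

0.491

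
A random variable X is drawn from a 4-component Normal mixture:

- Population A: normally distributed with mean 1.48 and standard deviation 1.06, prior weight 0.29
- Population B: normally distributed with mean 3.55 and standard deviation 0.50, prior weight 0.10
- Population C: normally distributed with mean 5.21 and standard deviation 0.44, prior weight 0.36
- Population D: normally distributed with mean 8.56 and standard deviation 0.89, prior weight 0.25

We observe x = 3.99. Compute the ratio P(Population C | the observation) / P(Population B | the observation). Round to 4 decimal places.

Posterior odds = (w_i f_i(x)) / (w_j f_j(x)); the normalising sum cancels.
Component likelihoods at x = 3.99:
  L_A = 0.0228058
  L_B = 0.541728
  L_C = 0.01941
  L_D = 8.43546e-07
0.0069876 / 0.0541728 ≈ 0.1290

0.1290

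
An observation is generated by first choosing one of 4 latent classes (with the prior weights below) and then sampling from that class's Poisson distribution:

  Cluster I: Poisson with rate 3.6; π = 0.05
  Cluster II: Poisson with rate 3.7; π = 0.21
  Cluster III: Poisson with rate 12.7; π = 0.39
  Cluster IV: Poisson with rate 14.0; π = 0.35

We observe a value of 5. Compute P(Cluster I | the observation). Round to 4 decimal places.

Posterior ∝ prior × likelihood, so P(k | x) ∝ P(Z=k) f_k(x); normalise over all components.
Poisson probabilities:
  L_I = e^(−3.6)·3.6^5/5! = 0.13768
  L_II = e^(−3.7)·3.7^5/5! = 0.142869
  L_III = e^(−12.7)·12.7^5/5! = 0.00840035
  L_IV = e^(−14.0)·14.0^5/5! = 0.0037268
Weight by the priors:
  P(Z=I)·L_I = 0.05 × 0.13768 = 0.006884
  P(Z=II)·L_II = 0.21 × 0.142869 = 0.0300025
  P(Z=III)·L_III = 0.39 × 0.00840035 = 0.00327614
  P(Z=IV)·L_IV = 0.35 × 0.0037268 = 0.00130438
Sum: 0.006884 + 0.0300025 + 0.00327614 + 0.00130438 = 0.041467
So the posterior for Cluster I is 0.006884 / 0.041467 ≈ 0.1660.

0.1660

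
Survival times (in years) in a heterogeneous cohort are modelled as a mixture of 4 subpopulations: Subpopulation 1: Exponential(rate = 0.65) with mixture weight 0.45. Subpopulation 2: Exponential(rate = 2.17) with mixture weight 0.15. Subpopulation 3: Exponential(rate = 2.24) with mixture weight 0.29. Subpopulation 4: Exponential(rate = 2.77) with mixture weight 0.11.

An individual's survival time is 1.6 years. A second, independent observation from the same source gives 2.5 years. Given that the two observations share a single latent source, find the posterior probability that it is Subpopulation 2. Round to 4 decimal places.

0.0072

Posterior ∝ prior × likelihood, so P(k | x) ∝ π_k f_k(x); normalise over all components.
Since both observations come from the same component, the likelihood for component k is f_k(x₁)·f_k(x₂).
  L_1 = [0.229746] × [0.127993] = 0.0294057
  L_2 = [0.067389] × [0.00955899] = 0.000644171
  L_3 = [0.0621923] × [0.00828321] = 0.000515152
  L_4 = [0.0329372] × [0.00272264] = 8.96762e-05
Multiply by the mixture weights:
  π_1·L_1 = 0.45 × 0.0294057 = 0.0132326
  π_2·L_2 = 0.15 × 0.000644171 = 9.66257e-05
  π_3·L_3 = 0.29 × 0.000515152 = 0.000149394
  π_4·L_4 = 0.11 × 8.96762e-05 = 9.86438e-06
Evidence: 0.0132326 + 9.66257e-05 + 0.000149394 + 9.86438e-06 = 0.0134885
Responsibility of Subpopulation 2: 9.66257e-05 / 0.0134885 ≈ 0.0072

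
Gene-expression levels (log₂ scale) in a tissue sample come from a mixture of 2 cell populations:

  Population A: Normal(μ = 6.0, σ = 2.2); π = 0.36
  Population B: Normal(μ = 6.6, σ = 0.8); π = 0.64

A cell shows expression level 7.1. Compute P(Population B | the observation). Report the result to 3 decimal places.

Posterior ∝ prior × likelihood, so P(k | x) ∝ P(Z=k) f_k(x); normalise over all components.
Normal densities:
  L_A = 0.16003
  L_B = 0.410201
Unnormalised posteriors:
  P(Z=A)·L_A = 0.36 × 0.16003 = 0.0576107
  P(Z=B)·L_B = 0.64 × 0.410201 = 0.262529
Marginal: 0.0576107 + 0.262529 = 0.320139
Responsibility of Population B: 0.262529 / 0.320139 ≈ 0.820

0.820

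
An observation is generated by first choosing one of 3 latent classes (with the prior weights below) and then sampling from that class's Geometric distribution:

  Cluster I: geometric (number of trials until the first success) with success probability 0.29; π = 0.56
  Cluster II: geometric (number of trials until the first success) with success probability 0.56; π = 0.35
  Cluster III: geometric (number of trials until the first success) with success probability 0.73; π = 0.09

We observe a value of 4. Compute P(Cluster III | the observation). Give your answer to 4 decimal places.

0.0170

Apply Bayes' rule: the posterior for each component is proportional to its prior times its likelihood at x.
Geometric probabilities:
  f_I = 0.103794
  f_II = 0.047703
  f_III = 0.0143686
Prior × likelihood for each component:
  w_I·f_I = 0.56 × 0.103794 = 0.0581247
  w_II·f_II = 0.35 × 0.047703 = 0.0166961
  w_III·f_III = 0.09 × 0.0143686 = 0.00129317
Evidence: 0.0581247 + 0.0166961 + 0.00129317 = 0.076114
Responsibility of Cluster III: 0.00129317 / 0.076114 ≈ 0.0170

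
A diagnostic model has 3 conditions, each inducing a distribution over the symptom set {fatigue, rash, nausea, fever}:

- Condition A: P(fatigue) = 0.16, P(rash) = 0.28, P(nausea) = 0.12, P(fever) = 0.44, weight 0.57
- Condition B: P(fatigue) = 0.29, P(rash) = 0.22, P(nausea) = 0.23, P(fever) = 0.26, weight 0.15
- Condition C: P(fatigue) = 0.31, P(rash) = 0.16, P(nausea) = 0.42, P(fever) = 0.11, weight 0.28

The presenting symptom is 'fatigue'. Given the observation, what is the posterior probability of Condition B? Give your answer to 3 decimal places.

P(component k | x) = w_k·f_k(x) / marginal(x), where marginal(x) = Σ_j w_j·f_j(x).
Evaluate each component's likelihood at the observed value:
  L_A = P(fatigue | comp) = 0.16
  L_B = P(fatigue | comp) = 0.29
  L_C = P(fatigue | comp) = 0.31
Unnormalised posteriors:
  w_A·L_A = 0.57 × 0.16 = 0.0912
  w_B·L_B = 0.15 × 0.29 = 0.0435
  w_C·L_C = 0.28 × 0.31 = 0.0868
Evidence: 0.0912 + 0.0435 + 0.0868 = 0.2215
P(Condition B | the observation) ≈ 0.196

0.196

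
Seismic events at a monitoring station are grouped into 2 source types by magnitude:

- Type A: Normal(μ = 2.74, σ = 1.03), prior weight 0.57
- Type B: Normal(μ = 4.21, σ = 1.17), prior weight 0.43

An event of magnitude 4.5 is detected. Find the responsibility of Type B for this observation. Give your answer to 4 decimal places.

P(component k | x) = π_k·f_k(x) / marginal(x), where marginal(x) = Σ_j π_j·f_j(x).
Evaluate each component's likelihood at the observed value:
  f_A = (1/(1.03·√(2π)))·exp(−(4.5−2.74)²/(2·1.03²)) = 0.387323·exp(-1.45989) = 0.08996
  f_B = (1/(1.17·√(2π)))·exp(−(4.5−4.21)²/(2·1.17²)) = 0.340976·exp(-0.03072) = 0.330661
Unnormalised posteriors:
  π_A·f_A = 0.57 × 0.08996 = 0.0512772
  π_B·f_B = 0.43 × 0.330661 = 0.142184
Normaliser: 0.0512772 + 0.142184 = 0.193462
So the posterior for Type B is 0.142184 / 0.193462 ≈ 0.7349.

0.7349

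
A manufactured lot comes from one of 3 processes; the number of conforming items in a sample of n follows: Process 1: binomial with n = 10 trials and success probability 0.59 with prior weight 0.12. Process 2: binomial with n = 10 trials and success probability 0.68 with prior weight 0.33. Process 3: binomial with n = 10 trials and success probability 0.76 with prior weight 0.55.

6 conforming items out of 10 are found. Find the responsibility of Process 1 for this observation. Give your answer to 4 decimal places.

Posterior ∝ prior × likelihood, so P(k | x) ∝ w_k f_k(x); normalise over all components.
Binomial probabilities:
  p_1 = C(10,6)·0.59^6·0.41^4 = 210·0.0421805·0.0282576 = 0.250303
  p_2 = C(10,6)·0.68^6·0.32^4 = 210·0.0988675·0.0104858 = 0.217707
  p_3 = C(10,6)·0.76^6·0.24^4 = 210·0.1927·0.00331776 = 0.13426
Unnormalised posteriors:
  w_1·p_1 = 0.12 × 0.250303 = 0.0300364
  w_2·p_2 = 0.33 × 0.217707 = 0.0718434
  w_3·p_3 = 0.55 × 0.13426 = 0.0738429
Marginal: 0.0300364 + 0.0718434 + 0.0738429 = 0.175723
P(Process 1 | the observation) ≈ 0.1709

0.1709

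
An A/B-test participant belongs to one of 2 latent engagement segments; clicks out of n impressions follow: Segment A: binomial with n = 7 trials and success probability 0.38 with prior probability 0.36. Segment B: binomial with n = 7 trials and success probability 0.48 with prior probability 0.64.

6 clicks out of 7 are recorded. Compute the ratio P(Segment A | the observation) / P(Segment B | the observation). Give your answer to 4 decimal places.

0.1651

Only the two components matter; the odds are (π_i f_i(x)) / (π_j f_j(x)).
Evaluate each component's likelihood at the observed value:
  f_A = 0.0130675
  f_B = 0.0445193
Posterior odds = (π_A·f_A) / (π_B·f_B) = (0.36·0.0130675) / (0.64·0.0445193) = 0.00470429 / 0.0284924 ≈ 0.1651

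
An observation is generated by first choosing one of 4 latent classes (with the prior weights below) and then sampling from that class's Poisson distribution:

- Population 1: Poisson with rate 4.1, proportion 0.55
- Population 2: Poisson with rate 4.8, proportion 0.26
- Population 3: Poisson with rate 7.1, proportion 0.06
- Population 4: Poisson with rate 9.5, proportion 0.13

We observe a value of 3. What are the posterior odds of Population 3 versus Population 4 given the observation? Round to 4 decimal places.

2.1238

Only the two components matter; the odds are (P(Z=i) f_i(x)) / (P(Z=j) f_j(x)).
Evaluate each component's likelihood at the observed value:
  f_1 = 0.190368
  f_2 = 0.151691
  f_3 = 0.049219
  f_4 = 0.010696
Odds = (0.06/0.13) × (0.049219/0.010696) = 0.461538 × 4.60162 ≈ 2.1238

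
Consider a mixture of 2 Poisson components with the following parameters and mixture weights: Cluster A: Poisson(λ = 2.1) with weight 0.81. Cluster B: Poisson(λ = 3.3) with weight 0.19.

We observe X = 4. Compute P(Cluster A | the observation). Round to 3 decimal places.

P(component k | x) = w_k·f_k(x) / marginal(x), where marginal(x) = Σ_j w_j·f_j(x).
Component likelihoods at x = 4:
  f_A = e^(−2.1)·2.1^4/4! = 0.099231
  f_B = e^(−3.3)·3.3^4/4! = 0.182252
Prior × likelihood for each component:
  w_A·f_A = 0.81 × 0.099231 = 0.0803771
  w_B·f_B = 0.19 × 0.182252 = 0.0346279
Normaliser: 0.0803771 + 0.0346279 = 0.115005
So the posterior for Cluster A is 0.0803771 / 0.115005 ≈ 0.699.

0.699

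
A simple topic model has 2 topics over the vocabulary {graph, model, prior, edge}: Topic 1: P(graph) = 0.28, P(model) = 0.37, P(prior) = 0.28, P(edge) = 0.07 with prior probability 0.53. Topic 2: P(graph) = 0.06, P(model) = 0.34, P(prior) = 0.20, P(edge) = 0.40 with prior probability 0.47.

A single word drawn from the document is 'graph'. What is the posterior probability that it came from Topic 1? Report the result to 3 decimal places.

P(component k | x) = π_k·f_k(x) / marginal(x), where marginal(x) = Σ_j π_j·f_j(x).
Component likelihoods at x = 'graph':
  f_1 = 0.28
  f_2 = 0.06
Unnormalised posteriors:
  π_1·f_1 = 0.53 × 0.28 = 0.1484
  π_2·f_2 = 0.47 × 0.06 = 0.0282
Marginal: 0.1484 + 0.0282 = 0.1766
Responsibility of Topic 1: 0.1484 / 0.1766 ≈ 0.840

0.840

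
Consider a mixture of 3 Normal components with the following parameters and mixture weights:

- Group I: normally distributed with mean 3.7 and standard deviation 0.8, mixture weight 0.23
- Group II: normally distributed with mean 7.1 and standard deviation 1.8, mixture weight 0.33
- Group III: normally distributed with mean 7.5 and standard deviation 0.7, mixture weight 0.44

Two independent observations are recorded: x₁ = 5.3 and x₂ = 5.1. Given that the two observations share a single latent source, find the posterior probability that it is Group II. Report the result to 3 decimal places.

0.760

Posterior ∝ prior × likelihood, so P(k | x) ∝ w_k f_k(x); normalise over all components.
Since both observations come from the same component, the likelihood for component k is f_k(x₁)·f_k(x₂).
  L_I = [(1/(0.8·√(2π)))·exp(−(5.3−3.7)²/(2·0.8²)) = 0.498678·exp(-2.00000) = 0.0674887] × [0.107847] = 0.00727843
  L_II = [(1/(1.8·√(2π)))·exp(−(5.3−7.1)²/(2·1.8²)) = 0.221635·exp(-0.50000) = 0.134428] × [0.119551] = 0.0160711
  L_III = [(1/(0.7·√(2π)))·exp(−(5.3−7.5)²/(2·0.7²)) = 0.569918·exp(-4.93878) = 0.00408253] × [0.0015967] = 6.51858e-06
Prior × likelihood for each component:
  w_I·L_I = 0.23 × 0.00727843 = 0.00167404
  w_II·L_II = 0.33 × 0.0160711 = 0.00530345
  w_III·L_III = 0.44 × 6.51858e-06 = 2.86818e-06
Denominator: 0.00167404 + 0.00530345 + 2.86818e-06 = 0.00698036
So the posterior for Group II is 0.00530345 / 0.00698036 ≈ 0.760.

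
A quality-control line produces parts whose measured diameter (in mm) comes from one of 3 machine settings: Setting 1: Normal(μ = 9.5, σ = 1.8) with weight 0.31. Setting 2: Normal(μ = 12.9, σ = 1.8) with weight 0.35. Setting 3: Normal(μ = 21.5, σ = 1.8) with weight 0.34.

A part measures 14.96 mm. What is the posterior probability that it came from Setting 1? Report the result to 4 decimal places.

0.0168

By Bayes' theorem, P(k | x) = w_k f_k(x) / Σ_j w_j f_j(x).
Evaluate each component's likelihood at the observed value:
  L_1 = 0.0022266
  L_2 = 0.115141
  L_3 = 0.000301337
Weight by the priors:
  w_1·L_1 = 0.31 × 0.0022266 = 0.000690245
  w_2·L_2 = 0.35 × 0.115141 = 0.0402992
  w_3·L_3 = 0.34 × 0.000301337 = 0.000102455
Normaliser: 0.000690245 + 0.0402992 + 0.000102455 = 0.0410919
Responsibility of Setting 1: 0.000690245 / 0.0410919 ≈ 0.0168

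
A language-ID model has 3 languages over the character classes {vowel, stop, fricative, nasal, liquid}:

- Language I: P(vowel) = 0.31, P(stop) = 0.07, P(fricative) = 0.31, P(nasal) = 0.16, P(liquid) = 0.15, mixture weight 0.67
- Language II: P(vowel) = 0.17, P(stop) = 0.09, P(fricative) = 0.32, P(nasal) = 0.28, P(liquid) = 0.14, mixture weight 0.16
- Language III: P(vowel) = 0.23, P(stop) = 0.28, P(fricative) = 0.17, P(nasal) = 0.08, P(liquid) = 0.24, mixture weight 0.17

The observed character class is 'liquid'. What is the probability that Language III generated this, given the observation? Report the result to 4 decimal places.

0.2492

By Bayes' theorem, P(k | x) = π_k f_k(x) / Σ_j π_j f_j(x).
Evaluate each component's likelihood at the observed value:
  f_I = P(liquid | comp) = 0.15
  f_II = P(liquid | comp) = 0.14
  f_III = P(liquid | comp) = 0.24
Multiply by the mixture weights:
  π_I·f_I = 0.67 × 0.15 = 0.1005
  π_II·f_II = 0.16 × 0.14 = 0.0224
  π_III·f_III = 0.17 × 0.24 = 0.0408
Evidence: 0.1005 + 0.0224 + 0.0408 = 0.1637
Responsibility of Language III: 0.0408 / 0.1637 ≈ 0.2492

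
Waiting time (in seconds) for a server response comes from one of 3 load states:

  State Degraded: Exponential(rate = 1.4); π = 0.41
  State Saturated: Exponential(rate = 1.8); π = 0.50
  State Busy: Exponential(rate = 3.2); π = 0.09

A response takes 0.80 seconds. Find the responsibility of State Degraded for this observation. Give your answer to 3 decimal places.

0.443

The responsibility of component k is P(Z=k) f_k(x) divided by Σ_j P(Z=j) f_j(x).
Exponential densities:
  L_Degraded = 1.4·e^(−1.4·0.80) = 1.4·e^(−1.1200) = 0.456792
  L_Saturated = 1.8·e^(−1.8·0.80) = 1.8·e^(−1.4400) = 0.42647
  L_Busy = 3.2·e^(−3.2·0.80) = 3.2·e^(−2.5600) = 0.247375
Prior × likelihood for each component:
  P(Z=Degraded)·L_Degraded = 0.41 × 0.456792 = 0.187285
  P(Z=Saturated)·L_Saturated = 0.50 × 0.42647 = 0.213235
  P(Z=Busy)·L_Busy = 0.09 × 0.247375 = 0.0222638
Sum: 0.187285 + 0.213235 + 0.0222638 = 0.422783
So the posterior for State Degraded is 0.187285 / 0.422783 ≈ 0.443.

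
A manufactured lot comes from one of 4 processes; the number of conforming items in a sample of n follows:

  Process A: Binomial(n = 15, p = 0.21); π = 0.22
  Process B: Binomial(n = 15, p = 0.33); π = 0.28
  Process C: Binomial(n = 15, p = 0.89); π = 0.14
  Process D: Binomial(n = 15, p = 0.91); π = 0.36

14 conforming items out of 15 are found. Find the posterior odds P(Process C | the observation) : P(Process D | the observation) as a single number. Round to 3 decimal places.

Posterior odds = (w_i f_i(x)) / (w_j f_j(x)); the normalising sum cancels.
Evaluate each component's likelihood at the observed value:
  f_A = C(15,14)·0.21^14·0.79^1 = 15·3.24392e-10·0.79 = 3.84405e-09
  f_B = C(15,14)·0.33^14·0.67^1 = 15·1.81633e-07·0.67 = 1.82541e-06
  f_C = C(15,14)·0.89^14·0.11^1 = 15·0.195641·0.11 = 0.322808
  f_D = C(15,14)·0.91^14·0.09^1 = 15·0.267042·0.09 = 0.360507
Odds = (0.14/0.36) × (0.322808/0.360507) = 0.388889 × 0.895428 ≈ 0.348

0.348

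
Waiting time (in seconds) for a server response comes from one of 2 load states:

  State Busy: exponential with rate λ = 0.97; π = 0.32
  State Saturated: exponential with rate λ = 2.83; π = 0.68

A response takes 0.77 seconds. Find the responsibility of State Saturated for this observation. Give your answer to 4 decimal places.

Posterior ∝ prior × likelihood, so P(k | x) ∝ w_k f_k(x); normalise over all components.
Component likelihoods at x = 0.77 seconds:
  p_Busy = 0.97·e^(−0.97·0.77) = 0.97·e^(−0.7469) = 0.459618
  p_Saturated = 2.83·e^(−2.83·0.77) = 2.83·e^(−2.1791) = 0.320196
Weight by the priors:
  w_Busy·p_Busy = 0.32 × 0.459618 = 0.147078
  w_Saturated·p_Saturated = 0.68 × 0.320196 = 0.217733
Evidence: 0.147078 + 0.217733 = 0.364811
P(State Saturated | x) ≈ 0.5968

0.5968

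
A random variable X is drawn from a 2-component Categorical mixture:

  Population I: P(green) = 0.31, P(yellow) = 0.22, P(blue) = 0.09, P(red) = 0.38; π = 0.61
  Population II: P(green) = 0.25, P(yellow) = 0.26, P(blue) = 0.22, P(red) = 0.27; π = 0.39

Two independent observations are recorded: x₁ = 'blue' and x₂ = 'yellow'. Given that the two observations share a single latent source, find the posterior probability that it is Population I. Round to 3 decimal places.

0.351

Posterior ∝ prior × likelihood, so P(k | x) ∝ π_k f_k(x); normalise over all components.
Since both observations come from the same component, the likelihood for component k is f_k(x₁)·f_k(x₂).
  f_I = [P(blue | comp) = 0.09] × [0.22] = 0.0198
  f_II = [P(blue | comp) = 0.22] × [0.26] = 0.0572
Weight by the priors:
  π_I·f_I = 0.61 × 0.0198 = 0.012078
  π_II·f_II = 0.39 × 0.0572 = 0.022308
Denominator: 0.012078 + 0.022308 = 0.034386
So the posterior for Population I is 0.012078 / 0.034386 ≈ 0.351.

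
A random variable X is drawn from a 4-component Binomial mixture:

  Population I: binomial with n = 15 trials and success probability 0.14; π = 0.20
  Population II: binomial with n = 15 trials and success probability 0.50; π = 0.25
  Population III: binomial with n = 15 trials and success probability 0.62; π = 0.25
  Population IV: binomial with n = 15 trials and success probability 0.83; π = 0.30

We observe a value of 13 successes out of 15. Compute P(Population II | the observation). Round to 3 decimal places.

0.009

P(component k | x) = π_k·f_k(x) / marginal(x), where marginal(x) = Σ_j π_j·f_j(x).
Binomial probabilities:
  f_I = C(15,13)·0.14^13·0.86^2 = 105·7.93715e-12·0.7396 = 6.16383e-10
  f_II = C(15,13)·0.50^13·0.50^2 = 105·0.00012207·0.25 = 0.00320435
  f_III = C(15,13)·0.62^13·0.38^2 = 105·0.00200029·0.1444 = 0.0303283
  f_IV = C(15,13)·0.83^13·0.17^2 = 105·0.0887187·0.0289 = 0.269217
Prior × likelihood for each component:
  π_I·f_I = 0.20 × 6.16383e-10 = 1.23277e-10
  π_II·f_II = 0.25 × 0.00320435 = 0.000801086
  π_III·f_III = 0.25 × 0.0303283 = 0.00758208
  π_IV·f_IV = 0.30 × 0.269217 = 0.0807651
Evidence: 1.23277e-10 + 0.000801086 + 0.00758208 + 0.0807651 = 0.0891482
P(Population II | 13 successes out of 15) ≈ 0.009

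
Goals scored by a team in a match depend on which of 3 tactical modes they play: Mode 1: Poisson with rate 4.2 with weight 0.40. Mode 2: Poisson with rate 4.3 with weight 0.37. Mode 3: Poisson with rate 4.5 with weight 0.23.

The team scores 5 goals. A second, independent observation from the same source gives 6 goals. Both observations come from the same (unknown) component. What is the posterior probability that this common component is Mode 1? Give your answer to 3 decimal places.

Posterior ∝ prior × likelihood, so P(k | x) ∝ π_k f_k(x); normalise over all components.
Since both observations come from the same component, the likelihood for component k is f_k(x₁)·f_k(x₂).
  f_1 = [e^(−4.2)·4.2^5/5! = 0.163316] × [0.114321] = 0.0186705
  f_2 = [e^(−4.3)·4.3^5/5! = 0.166224] × [0.119127] = 0.0198019
  f_3 = [e^(−4.5)·4.5^5/5! = 0.170827] × [0.12812] = 0.0218864
Unnormalised posteriors:
  π_1·f_1 = 0.40 × 0.0186705 = 0.00746818
  π_2·f_2 = 0.37 × 0.0198019 = 0.0073267
  π_3·f_3 = 0.23 × 0.0218864 = 0.00503386
Evidence: 0.00746818 + 0.0073267 + 0.00503386 = 0.0198287
Responsibility of Mode 1: 0.00746818 / 0.0198287 ≈ 0.377

0.377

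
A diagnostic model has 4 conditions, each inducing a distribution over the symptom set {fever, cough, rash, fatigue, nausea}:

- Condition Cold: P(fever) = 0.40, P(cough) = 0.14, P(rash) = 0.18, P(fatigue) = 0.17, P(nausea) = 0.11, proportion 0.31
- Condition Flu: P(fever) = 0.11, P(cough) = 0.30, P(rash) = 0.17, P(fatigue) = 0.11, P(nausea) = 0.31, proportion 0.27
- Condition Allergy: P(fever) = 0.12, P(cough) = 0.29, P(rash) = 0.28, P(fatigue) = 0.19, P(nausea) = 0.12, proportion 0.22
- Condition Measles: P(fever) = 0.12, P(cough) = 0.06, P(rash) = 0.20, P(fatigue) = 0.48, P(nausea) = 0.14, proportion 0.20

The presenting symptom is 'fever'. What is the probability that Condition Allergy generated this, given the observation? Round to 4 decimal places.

0.1293

The responsibility of component k is π_k f_k(x) divided by Σ_j π_j f_j(x).
Categorical probabilities:
  L_Cold = 0.4
  L_Flu = 0.11
  L_Allergy = 0.12
  L_Measles = 0.12
Multiply by the mixture weights:
  π_Cold·L_Cold = 0.31 × 0.4 = 0.124
  π_Flu·L_Flu = 0.27 × 0.11 = 0.0297
  π_Allergy·L_Allergy = 0.22 × 0.12 = 0.0264
  π_Measles·L_Measles = 0.20 × 0.12 = 0.024
Denominator: 0.124 + 0.0297 + 0.0264 + 0.024 = 0.2041
P(Condition Allergy | the observation) ≈ 0.1293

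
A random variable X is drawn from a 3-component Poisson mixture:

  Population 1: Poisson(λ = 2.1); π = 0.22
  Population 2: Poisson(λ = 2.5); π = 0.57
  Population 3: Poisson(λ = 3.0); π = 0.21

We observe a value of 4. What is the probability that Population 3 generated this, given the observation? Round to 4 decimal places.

0.2648

P(component k | x) = π_k·f_k(x) / marginal(x), where marginal(x) = Σ_j π_j·f_j(x).
Poisson probabilities:
  L_1 = 0.099231
  L_2 = 0.133602
  L_3 = 0.168031
Weight by the priors:
  π_1·L_1 = 0.22 × 0.099231 = 0.0218308
  π_2·L_2 = 0.57 × 0.133602 = 0.0761531
  π_3·L_3 = 0.21 × 0.168031 = 0.0352866
Sum: 0.0218308 + 0.0761531 + 0.0352866 = 0.13327
Responsibility of Population 3: 0.0352866 / 0.13327 ≈ 0.2648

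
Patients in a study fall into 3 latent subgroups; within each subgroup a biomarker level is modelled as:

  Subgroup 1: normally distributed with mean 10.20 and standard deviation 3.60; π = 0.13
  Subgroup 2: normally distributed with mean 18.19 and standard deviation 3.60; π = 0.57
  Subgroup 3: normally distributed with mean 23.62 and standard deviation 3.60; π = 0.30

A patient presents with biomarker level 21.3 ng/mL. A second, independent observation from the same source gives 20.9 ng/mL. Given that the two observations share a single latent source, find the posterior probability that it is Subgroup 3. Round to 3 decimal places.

Apply Bayes' rule: the posterior for each component is proportional to its prior times its likelihood at x.
Since both observations come from the same component, the likelihood for component k is f_k(x₁)·f_k(x₂).
  f_1 = [(1/(3.60·√(2π)))·exp(−(21.3−10.20)²/(2·3.60²)) = 0.110817·exp(-4.75347) = 0.000955434] × [0.00133754] = 1.27793e-06
  f_2 = [(1/(3.60·√(2π)))·exp(−(21.3−18.19)²/(2·3.60²)) = 0.110817·exp(-0.37315) = 0.0763044] × [0.0834749] = 0.0063695
  f_3 = [(1/(3.60·√(2π)))·exp(−(21.3−23.62)²/(2·3.60²)) = 0.110817·exp(-0.20765) = 0.0900377] × [0.0833002] = 0.00750016
Prior × likelihood for each component:
  π_1·f_1 = 0.13 × 1.27793e-06 = 1.66131e-07
  π_2·f_2 = 0.57 × 0.0063695 = 0.00363062
  π_3·f_3 = 0.30 × 0.00750016 = 0.00225005
Normaliser: 1.66131e-07 + 0.00363062 + 0.00225005 = 0.00588083
P(Subgroup 3 | x₁,x₂) = 0.00225005 / 0.00588083 ≈ 0.383

0.383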